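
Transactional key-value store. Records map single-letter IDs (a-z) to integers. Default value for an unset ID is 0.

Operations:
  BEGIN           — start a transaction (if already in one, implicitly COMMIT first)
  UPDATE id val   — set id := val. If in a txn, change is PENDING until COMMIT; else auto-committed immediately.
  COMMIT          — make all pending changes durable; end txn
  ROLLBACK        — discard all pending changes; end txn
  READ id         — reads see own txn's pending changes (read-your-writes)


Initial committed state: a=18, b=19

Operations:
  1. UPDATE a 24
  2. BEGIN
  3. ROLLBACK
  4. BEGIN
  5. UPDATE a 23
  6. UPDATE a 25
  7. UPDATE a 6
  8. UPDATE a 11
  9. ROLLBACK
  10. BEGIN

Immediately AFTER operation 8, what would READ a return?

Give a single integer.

Initial committed: {a=18, b=19}
Op 1: UPDATE a=24 (auto-commit; committed a=24)
Op 2: BEGIN: in_txn=True, pending={}
Op 3: ROLLBACK: discarded pending []; in_txn=False
Op 4: BEGIN: in_txn=True, pending={}
Op 5: UPDATE a=23 (pending; pending now {a=23})
Op 6: UPDATE a=25 (pending; pending now {a=25})
Op 7: UPDATE a=6 (pending; pending now {a=6})
Op 8: UPDATE a=11 (pending; pending now {a=11})
After op 8: visible(a) = 11 (pending={a=11}, committed={a=24, b=19})

Answer: 11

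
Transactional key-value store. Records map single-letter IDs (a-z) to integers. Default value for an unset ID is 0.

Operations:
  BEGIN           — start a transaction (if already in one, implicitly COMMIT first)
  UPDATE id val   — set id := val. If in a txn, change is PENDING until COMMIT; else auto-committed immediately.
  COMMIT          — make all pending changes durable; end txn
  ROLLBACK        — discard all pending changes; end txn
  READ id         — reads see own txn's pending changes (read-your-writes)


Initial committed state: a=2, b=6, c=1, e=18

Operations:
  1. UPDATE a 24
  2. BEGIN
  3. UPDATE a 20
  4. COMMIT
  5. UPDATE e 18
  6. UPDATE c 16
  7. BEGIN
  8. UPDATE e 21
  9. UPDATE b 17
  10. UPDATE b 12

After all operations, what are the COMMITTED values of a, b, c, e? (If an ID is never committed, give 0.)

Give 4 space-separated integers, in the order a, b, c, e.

Answer: 20 6 16 18

Derivation:
Initial committed: {a=2, b=6, c=1, e=18}
Op 1: UPDATE a=24 (auto-commit; committed a=24)
Op 2: BEGIN: in_txn=True, pending={}
Op 3: UPDATE a=20 (pending; pending now {a=20})
Op 4: COMMIT: merged ['a'] into committed; committed now {a=20, b=6, c=1, e=18}
Op 5: UPDATE e=18 (auto-commit; committed e=18)
Op 6: UPDATE c=16 (auto-commit; committed c=16)
Op 7: BEGIN: in_txn=True, pending={}
Op 8: UPDATE e=21 (pending; pending now {e=21})
Op 9: UPDATE b=17 (pending; pending now {b=17, e=21})
Op 10: UPDATE b=12 (pending; pending now {b=12, e=21})
Final committed: {a=20, b=6, c=16, e=18}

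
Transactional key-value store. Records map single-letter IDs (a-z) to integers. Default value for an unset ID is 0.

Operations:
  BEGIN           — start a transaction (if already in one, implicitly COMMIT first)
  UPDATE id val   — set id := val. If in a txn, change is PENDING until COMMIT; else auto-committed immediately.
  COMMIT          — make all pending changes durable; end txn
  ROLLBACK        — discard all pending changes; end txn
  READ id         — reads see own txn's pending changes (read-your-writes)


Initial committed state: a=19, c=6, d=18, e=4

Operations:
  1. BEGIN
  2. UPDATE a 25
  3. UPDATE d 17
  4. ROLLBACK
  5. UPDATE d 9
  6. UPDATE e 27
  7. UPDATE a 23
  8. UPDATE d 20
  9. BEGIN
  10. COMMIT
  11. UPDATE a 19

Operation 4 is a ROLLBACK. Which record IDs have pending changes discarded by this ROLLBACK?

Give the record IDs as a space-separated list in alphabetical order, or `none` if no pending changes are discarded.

Answer: a d

Derivation:
Initial committed: {a=19, c=6, d=18, e=4}
Op 1: BEGIN: in_txn=True, pending={}
Op 2: UPDATE a=25 (pending; pending now {a=25})
Op 3: UPDATE d=17 (pending; pending now {a=25, d=17})
Op 4: ROLLBACK: discarded pending ['a', 'd']; in_txn=False
Op 5: UPDATE d=9 (auto-commit; committed d=9)
Op 6: UPDATE e=27 (auto-commit; committed e=27)
Op 7: UPDATE a=23 (auto-commit; committed a=23)
Op 8: UPDATE d=20 (auto-commit; committed d=20)
Op 9: BEGIN: in_txn=True, pending={}
Op 10: COMMIT: merged [] into committed; committed now {a=23, c=6, d=20, e=27}
Op 11: UPDATE a=19 (auto-commit; committed a=19)
ROLLBACK at op 4 discards: ['a', 'd']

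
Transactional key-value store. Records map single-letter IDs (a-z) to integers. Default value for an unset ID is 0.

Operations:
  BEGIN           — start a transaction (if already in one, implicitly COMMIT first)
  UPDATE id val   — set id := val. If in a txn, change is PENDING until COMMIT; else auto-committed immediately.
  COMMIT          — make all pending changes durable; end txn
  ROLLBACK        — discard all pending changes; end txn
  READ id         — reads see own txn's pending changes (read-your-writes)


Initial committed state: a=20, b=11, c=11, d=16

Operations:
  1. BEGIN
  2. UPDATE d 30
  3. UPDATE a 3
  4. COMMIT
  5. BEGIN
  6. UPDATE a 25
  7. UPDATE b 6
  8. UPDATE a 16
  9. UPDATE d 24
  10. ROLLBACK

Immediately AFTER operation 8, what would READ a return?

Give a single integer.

Answer: 16

Derivation:
Initial committed: {a=20, b=11, c=11, d=16}
Op 1: BEGIN: in_txn=True, pending={}
Op 2: UPDATE d=30 (pending; pending now {d=30})
Op 3: UPDATE a=3 (pending; pending now {a=3, d=30})
Op 4: COMMIT: merged ['a', 'd'] into committed; committed now {a=3, b=11, c=11, d=30}
Op 5: BEGIN: in_txn=True, pending={}
Op 6: UPDATE a=25 (pending; pending now {a=25})
Op 7: UPDATE b=6 (pending; pending now {a=25, b=6})
Op 8: UPDATE a=16 (pending; pending now {a=16, b=6})
After op 8: visible(a) = 16 (pending={a=16, b=6}, committed={a=3, b=11, c=11, d=30})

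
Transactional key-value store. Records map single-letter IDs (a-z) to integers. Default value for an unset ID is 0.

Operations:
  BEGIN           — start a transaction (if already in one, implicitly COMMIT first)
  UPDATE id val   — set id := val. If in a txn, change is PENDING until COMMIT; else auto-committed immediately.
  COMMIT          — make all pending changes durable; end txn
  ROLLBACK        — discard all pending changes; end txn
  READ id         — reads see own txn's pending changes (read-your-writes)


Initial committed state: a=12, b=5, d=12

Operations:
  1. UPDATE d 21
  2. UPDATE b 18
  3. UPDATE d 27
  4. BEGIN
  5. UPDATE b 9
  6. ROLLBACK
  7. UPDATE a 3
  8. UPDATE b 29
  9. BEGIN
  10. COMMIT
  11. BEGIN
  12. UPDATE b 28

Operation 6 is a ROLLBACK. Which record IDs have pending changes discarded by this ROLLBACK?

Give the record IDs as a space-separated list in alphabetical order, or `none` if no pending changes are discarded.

Answer: b

Derivation:
Initial committed: {a=12, b=5, d=12}
Op 1: UPDATE d=21 (auto-commit; committed d=21)
Op 2: UPDATE b=18 (auto-commit; committed b=18)
Op 3: UPDATE d=27 (auto-commit; committed d=27)
Op 4: BEGIN: in_txn=True, pending={}
Op 5: UPDATE b=9 (pending; pending now {b=9})
Op 6: ROLLBACK: discarded pending ['b']; in_txn=False
Op 7: UPDATE a=3 (auto-commit; committed a=3)
Op 8: UPDATE b=29 (auto-commit; committed b=29)
Op 9: BEGIN: in_txn=True, pending={}
Op 10: COMMIT: merged [] into committed; committed now {a=3, b=29, d=27}
Op 11: BEGIN: in_txn=True, pending={}
Op 12: UPDATE b=28 (pending; pending now {b=28})
ROLLBACK at op 6 discards: ['b']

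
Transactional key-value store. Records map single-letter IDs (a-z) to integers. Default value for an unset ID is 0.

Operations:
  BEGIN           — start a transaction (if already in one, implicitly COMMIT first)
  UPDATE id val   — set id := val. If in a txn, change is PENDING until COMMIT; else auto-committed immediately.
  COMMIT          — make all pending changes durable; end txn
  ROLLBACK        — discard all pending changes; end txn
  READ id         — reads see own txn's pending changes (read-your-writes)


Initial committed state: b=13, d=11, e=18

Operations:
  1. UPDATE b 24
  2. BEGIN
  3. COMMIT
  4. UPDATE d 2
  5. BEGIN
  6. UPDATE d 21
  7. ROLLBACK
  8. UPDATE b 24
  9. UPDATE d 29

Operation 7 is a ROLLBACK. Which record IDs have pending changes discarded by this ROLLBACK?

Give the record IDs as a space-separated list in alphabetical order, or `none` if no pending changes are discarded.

Initial committed: {b=13, d=11, e=18}
Op 1: UPDATE b=24 (auto-commit; committed b=24)
Op 2: BEGIN: in_txn=True, pending={}
Op 3: COMMIT: merged [] into committed; committed now {b=24, d=11, e=18}
Op 4: UPDATE d=2 (auto-commit; committed d=2)
Op 5: BEGIN: in_txn=True, pending={}
Op 6: UPDATE d=21 (pending; pending now {d=21})
Op 7: ROLLBACK: discarded pending ['d']; in_txn=False
Op 8: UPDATE b=24 (auto-commit; committed b=24)
Op 9: UPDATE d=29 (auto-commit; committed d=29)
ROLLBACK at op 7 discards: ['d']

Answer: d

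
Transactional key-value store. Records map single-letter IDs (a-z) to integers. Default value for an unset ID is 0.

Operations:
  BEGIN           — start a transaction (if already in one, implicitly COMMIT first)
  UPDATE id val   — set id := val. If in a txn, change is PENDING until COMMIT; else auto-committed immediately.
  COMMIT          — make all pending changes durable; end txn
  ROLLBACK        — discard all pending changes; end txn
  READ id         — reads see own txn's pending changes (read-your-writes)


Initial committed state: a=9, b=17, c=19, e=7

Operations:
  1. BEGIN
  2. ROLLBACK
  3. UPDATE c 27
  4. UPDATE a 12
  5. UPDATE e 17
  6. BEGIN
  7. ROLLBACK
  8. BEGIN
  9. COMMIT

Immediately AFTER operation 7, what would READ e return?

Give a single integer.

Answer: 17

Derivation:
Initial committed: {a=9, b=17, c=19, e=7}
Op 1: BEGIN: in_txn=True, pending={}
Op 2: ROLLBACK: discarded pending []; in_txn=False
Op 3: UPDATE c=27 (auto-commit; committed c=27)
Op 4: UPDATE a=12 (auto-commit; committed a=12)
Op 5: UPDATE e=17 (auto-commit; committed e=17)
Op 6: BEGIN: in_txn=True, pending={}
Op 7: ROLLBACK: discarded pending []; in_txn=False
After op 7: visible(e) = 17 (pending={}, committed={a=12, b=17, c=27, e=17})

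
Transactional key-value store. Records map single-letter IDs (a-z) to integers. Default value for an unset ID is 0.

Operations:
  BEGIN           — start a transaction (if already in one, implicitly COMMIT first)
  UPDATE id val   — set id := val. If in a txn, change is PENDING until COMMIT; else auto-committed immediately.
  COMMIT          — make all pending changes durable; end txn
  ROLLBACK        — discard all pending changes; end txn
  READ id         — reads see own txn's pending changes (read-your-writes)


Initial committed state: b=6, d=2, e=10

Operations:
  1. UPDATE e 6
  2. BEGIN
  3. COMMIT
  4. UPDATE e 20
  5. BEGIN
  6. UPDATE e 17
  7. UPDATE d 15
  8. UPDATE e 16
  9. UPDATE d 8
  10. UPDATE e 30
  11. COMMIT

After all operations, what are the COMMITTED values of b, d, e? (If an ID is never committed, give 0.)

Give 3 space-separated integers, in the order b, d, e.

Answer: 6 8 30

Derivation:
Initial committed: {b=6, d=2, e=10}
Op 1: UPDATE e=6 (auto-commit; committed e=6)
Op 2: BEGIN: in_txn=True, pending={}
Op 3: COMMIT: merged [] into committed; committed now {b=6, d=2, e=6}
Op 4: UPDATE e=20 (auto-commit; committed e=20)
Op 5: BEGIN: in_txn=True, pending={}
Op 6: UPDATE e=17 (pending; pending now {e=17})
Op 7: UPDATE d=15 (pending; pending now {d=15, e=17})
Op 8: UPDATE e=16 (pending; pending now {d=15, e=16})
Op 9: UPDATE d=8 (pending; pending now {d=8, e=16})
Op 10: UPDATE e=30 (pending; pending now {d=8, e=30})
Op 11: COMMIT: merged ['d', 'e'] into committed; committed now {b=6, d=8, e=30}
Final committed: {b=6, d=8, e=30}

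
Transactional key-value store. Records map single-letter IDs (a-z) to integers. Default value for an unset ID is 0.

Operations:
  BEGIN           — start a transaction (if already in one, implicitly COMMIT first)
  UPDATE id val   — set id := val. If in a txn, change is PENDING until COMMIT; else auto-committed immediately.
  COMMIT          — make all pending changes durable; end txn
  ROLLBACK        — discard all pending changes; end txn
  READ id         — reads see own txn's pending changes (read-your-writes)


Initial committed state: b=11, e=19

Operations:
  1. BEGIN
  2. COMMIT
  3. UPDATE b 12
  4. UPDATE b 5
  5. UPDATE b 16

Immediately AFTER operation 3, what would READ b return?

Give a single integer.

Answer: 12

Derivation:
Initial committed: {b=11, e=19}
Op 1: BEGIN: in_txn=True, pending={}
Op 2: COMMIT: merged [] into committed; committed now {b=11, e=19}
Op 3: UPDATE b=12 (auto-commit; committed b=12)
After op 3: visible(b) = 12 (pending={}, committed={b=12, e=19})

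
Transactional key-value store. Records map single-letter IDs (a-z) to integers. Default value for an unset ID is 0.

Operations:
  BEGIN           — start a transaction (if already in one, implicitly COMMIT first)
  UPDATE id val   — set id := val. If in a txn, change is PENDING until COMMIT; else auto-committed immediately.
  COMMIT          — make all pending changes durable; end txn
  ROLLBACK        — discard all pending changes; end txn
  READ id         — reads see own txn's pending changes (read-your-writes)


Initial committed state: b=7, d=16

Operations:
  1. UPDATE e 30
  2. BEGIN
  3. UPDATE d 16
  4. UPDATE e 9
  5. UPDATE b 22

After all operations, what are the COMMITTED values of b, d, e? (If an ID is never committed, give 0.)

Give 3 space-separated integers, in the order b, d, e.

Initial committed: {b=7, d=16}
Op 1: UPDATE e=30 (auto-commit; committed e=30)
Op 2: BEGIN: in_txn=True, pending={}
Op 3: UPDATE d=16 (pending; pending now {d=16})
Op 4: UPDATE e=9 (pending; pending now {d=16, e=9})
Op 5: UPDATE b=22 (pending; pending now {b=22, d=16, e=9})
Final committed: {b=7, d=16, e=30}

Answer: 7 16 30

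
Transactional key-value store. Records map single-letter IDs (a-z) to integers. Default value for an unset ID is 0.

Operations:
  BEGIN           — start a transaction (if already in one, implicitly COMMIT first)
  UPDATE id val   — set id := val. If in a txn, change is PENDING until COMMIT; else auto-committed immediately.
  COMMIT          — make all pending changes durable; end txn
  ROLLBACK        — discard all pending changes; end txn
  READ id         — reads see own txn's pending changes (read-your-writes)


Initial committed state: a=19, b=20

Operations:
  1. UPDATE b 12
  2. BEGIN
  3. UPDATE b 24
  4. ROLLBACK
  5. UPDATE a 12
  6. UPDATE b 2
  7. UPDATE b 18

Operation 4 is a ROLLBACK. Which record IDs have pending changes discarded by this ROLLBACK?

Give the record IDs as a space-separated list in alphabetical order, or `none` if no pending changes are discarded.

Answer: b

Derivation:
Initial committed: {a=19, b=20}
Op 1: UPDATE b=12 (auto-commit; committed b=12)
Op 2: BEGIN: in_txn=True, pending={}
Op 3: UPDATE b=24 (pending; pending now {b=24})
Op 4: ROLLBACK: discarded pending ['b']; in_txn=False
Op 5: UPDATE a=12 (auto-commit; committed a=12)
Op 6: UPDATE b=2 (auto-commit; committed b=2)
Op 7: UPDATE b=18 (auto-commit; committed b=18)
ROLLBACK at op 4 discards: ['b']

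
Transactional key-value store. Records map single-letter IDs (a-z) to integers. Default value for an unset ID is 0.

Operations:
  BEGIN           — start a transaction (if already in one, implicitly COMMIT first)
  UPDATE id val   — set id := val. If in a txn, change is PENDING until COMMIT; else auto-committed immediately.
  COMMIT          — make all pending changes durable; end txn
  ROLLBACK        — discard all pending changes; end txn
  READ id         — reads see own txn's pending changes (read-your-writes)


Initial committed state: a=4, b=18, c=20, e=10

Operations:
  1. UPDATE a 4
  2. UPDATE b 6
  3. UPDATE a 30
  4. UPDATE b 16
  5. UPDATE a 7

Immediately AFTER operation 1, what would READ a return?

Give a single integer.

Initial committed: {a=4, b=18, c=20, e=10}
Op 1: UPDATE a=4 (auto-commit; committed a=4)
After op 1: visible(a) = 4 (pending={}, committed={a=4, b=18, c=20, e=10})

Answer: 4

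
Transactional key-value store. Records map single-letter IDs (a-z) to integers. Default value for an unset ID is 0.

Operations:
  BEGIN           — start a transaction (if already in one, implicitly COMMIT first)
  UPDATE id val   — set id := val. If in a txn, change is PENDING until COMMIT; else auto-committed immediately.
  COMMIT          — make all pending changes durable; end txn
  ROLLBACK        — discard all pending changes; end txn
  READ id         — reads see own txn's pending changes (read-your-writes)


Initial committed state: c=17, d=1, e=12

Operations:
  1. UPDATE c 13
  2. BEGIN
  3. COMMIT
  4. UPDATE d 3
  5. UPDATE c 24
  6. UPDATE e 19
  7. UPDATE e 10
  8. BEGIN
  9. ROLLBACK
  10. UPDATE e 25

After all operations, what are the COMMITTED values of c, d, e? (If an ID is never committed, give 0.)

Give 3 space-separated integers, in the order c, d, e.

Answer: 24 3 25

Derivation:
Initial committed: {c=17, d=1, e=12}
Op 1: UPDATE c=13 (auto-commit; committed c=13)
Op 2: BEGIN: in_txn=True, pending={}
Op 3: COMMIT: merged [] into committed; committed now {c=13, d=1, e=12}
Op 4: UPDATE d=3 (auto-commit; committed d=3)
Op 5: UPDATE c=24 (auto-commit; committed c=24)
Op 6: UPDATE e=19 (auto-commit; committed e=19)
Op 7: UPDATE e=10 (auto-commit; committed e=10)
Op 8: BEGIN: in_txn=True, pending={}
Op 9: ROLLBACK: discarded pending []; in_txn=False
Op 10: UPDATE e=25 (auto-commit; committed e=25)
Final committed: {c=24, d=3, e=25}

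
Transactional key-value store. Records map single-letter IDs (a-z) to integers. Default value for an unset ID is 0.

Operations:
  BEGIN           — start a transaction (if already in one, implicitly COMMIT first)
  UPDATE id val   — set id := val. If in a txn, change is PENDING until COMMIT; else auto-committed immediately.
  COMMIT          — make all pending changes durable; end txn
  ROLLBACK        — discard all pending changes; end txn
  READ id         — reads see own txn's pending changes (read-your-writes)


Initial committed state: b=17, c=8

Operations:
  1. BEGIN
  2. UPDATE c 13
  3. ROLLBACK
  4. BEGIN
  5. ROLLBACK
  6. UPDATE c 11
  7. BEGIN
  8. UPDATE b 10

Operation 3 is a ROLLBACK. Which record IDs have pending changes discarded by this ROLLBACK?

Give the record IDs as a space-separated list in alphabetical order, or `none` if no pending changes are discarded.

Initial committed: {b=17, c=8}
Op 1: BEGIN: in_txn=True, pending={}
Op 2: UPDATE c=13 (pending; pending now {c=13})
Op 3: ROLLBACK: discarded pending ['c']; in_txn=False
Op 4: BEGIN: in_txn=True, pending={}
Op 5: ROLLBACK: discarded pending []; in_txn=False
Op 6: UPDATE c=11 (auto-commit; committed c=11)
Op 7: BEGIN: in_txn=True, pending={}
Op 8: UPDATE b=10 (pending; pending now {b=10})
ROLLBACK at op 3 discards: ['c']

Answer: c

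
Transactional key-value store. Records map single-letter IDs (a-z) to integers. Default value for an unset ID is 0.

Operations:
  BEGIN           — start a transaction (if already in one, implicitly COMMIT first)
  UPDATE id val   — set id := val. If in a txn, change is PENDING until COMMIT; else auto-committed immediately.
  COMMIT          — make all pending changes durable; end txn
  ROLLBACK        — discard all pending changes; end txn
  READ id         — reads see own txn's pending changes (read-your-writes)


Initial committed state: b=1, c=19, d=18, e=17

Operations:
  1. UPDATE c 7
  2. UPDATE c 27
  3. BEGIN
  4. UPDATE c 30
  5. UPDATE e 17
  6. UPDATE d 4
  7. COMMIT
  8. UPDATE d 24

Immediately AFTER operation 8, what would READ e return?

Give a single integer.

Answer: 17

Derivation:
Initial committed: {b=1, c=19, d=18, e=17}
Op 1: UPDATE c=7 (auto-commit; committed c=7)
Op 2: UPDATE c=27 (auto-commit; committed c=27)
Op 3: BEGIN: in_txn=True, pending={}
Op 4: UPDATE c=30 (pending; pending now {c=30})
Op 5: UPDATE e=17 (pending; pending now {c=30, e=17})
Op 6: UPDATE d=4 (pending; pending now {c=30, d=4, e=17})
Op 7: COMMIT: merged ['c', 'd', 'e'] into committed; committed now {b=1, c=30, d=4, e=17}
Op 8: UPDATE d=24 (auto-commit; committed d=24)
After op 8: visible(e) = 17 (pending={}, committed={b=1, c=30, d=24, e=17})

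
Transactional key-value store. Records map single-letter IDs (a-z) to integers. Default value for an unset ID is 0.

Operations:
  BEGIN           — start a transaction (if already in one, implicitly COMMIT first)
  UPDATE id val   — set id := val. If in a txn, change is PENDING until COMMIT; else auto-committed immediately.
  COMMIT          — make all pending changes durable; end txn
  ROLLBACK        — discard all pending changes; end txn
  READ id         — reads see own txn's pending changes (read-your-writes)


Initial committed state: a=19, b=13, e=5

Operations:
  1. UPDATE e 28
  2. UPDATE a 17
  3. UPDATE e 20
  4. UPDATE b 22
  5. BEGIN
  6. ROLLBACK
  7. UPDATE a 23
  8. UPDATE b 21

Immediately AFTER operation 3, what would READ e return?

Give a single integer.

Answer: 20

Derivation:
Initial committed: {a=19, b=13, e=5}
Op 1: UPDATE e=28 (auto-commit; committed e=28)
Op 2: UPDATE a=17 (auto-commit; committed a=17)
Op 3: UPDATE e=20 (auto-commit; committed e=20)
After op 3: visible(e) = 20 (pending={}, committed={a=17, b=13, e=20})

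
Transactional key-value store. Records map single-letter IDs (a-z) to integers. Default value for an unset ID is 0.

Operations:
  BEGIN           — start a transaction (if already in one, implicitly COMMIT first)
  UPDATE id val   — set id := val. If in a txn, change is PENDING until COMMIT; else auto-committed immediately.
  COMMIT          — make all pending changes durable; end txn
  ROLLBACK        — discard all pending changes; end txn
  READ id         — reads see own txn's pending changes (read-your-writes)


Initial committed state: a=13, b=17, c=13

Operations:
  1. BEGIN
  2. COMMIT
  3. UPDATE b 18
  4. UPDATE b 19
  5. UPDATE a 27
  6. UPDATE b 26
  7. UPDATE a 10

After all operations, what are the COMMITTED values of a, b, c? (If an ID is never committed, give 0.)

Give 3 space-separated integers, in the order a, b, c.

Answer: 10 26 13

Derivation:
Initial committed: {a=13, b=17, c=13}
Op 1: BEGIN: in_txn=True, pending={}
Op 2: COMMIT: merged [] into committed; committed now {a=13, b=17, c=13}
Op 3: UPDATE b=18 (auto-commit; committed b=18)
Op 4: UPDATE b=19 (auto-commit; committed b=19)
Op 5: UPDATE a=27 (auto-commit; committed a=27)
Op 6: UPDATE b=26 (auto-commit; committed b=26)
Op 7: UPDATE a=10 (auto-commit; committed a=10)
Final committed: {a=10, b=26, c=13}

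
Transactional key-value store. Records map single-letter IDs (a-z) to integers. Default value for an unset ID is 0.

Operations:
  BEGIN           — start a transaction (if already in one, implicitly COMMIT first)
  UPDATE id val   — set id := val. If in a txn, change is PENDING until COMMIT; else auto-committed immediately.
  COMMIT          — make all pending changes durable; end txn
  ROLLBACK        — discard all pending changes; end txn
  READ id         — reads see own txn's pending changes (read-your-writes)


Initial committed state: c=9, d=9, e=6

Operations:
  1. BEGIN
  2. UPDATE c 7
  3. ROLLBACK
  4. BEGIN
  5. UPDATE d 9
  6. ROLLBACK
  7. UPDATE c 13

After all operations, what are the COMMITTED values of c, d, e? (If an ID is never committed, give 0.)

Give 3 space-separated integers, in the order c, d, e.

Initial committed: {c=9, d=9, e=6}
Op 1: BEGIN: in_txn=True, pending={}
Op 2: UPDATE c=7 (pending; pending now {c=7})
Op 3: ROLLBACK: discarded pending ['c']; in_txn=False
Op 4: BEGIN: in_txn=True, pending={}
Op 5: UPDATE d=9 (pending; pending now {d=9})
Op 6: ROLLBACK: discarded pending ['d']; in_txn=False
Op 7: UPDATE c=13 (auto-commit; committed c=13)
Final committed: {c=13, d=9, e=6}

Answer: 13 9 6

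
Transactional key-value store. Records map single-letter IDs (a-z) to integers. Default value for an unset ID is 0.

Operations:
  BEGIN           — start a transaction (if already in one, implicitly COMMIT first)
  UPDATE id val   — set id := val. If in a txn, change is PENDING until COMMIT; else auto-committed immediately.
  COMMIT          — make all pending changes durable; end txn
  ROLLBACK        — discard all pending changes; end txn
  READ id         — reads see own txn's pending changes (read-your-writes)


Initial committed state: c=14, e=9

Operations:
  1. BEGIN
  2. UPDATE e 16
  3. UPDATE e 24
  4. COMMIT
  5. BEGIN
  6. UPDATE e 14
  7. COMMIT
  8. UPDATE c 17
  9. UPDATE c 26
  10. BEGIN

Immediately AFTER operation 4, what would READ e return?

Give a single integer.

Answer: 24

Derivation:
Initial committed: {c=14, e=9}
Op 1: BEGIN: in_txn=True, pending={}
Op 2: UPDATE e=16 (pending; pending now {e=16})
Op 3: UPDATE e=24 (pending; pending now {e=24})
Op 4: COMMIT: merged ['e'] into committed; committed now {c=14, e=24}
After op 4: visible(e) = 24 (pending={}, committed={c=14, e=24})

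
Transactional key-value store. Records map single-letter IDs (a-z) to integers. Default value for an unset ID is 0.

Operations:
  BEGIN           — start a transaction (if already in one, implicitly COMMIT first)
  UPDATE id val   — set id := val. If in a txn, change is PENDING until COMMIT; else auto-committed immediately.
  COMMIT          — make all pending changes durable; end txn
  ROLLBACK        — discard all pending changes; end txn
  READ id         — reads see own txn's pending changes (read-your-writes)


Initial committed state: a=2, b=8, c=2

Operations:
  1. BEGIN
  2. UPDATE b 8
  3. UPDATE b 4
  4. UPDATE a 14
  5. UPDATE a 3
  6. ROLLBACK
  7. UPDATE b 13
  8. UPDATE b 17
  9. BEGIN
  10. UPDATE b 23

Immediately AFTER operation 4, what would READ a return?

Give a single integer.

Answer: 14

Derivation:
Initial committed: {a=2, b=8, c=2}
Op 1: BEGIN: in_txn=True, pending={}
Op 2: UPDATE b=8 (pending; pending now {b=8})
Op 3: UPDATE b=4 (pending; pending now {b=4})
Op 4: UPDATE a=14 (pending; pending now {a=14, b=4})
After op 4: visible(a) = 14 (pending={a=14, b=4}, committed={a=2, b=8, c=2})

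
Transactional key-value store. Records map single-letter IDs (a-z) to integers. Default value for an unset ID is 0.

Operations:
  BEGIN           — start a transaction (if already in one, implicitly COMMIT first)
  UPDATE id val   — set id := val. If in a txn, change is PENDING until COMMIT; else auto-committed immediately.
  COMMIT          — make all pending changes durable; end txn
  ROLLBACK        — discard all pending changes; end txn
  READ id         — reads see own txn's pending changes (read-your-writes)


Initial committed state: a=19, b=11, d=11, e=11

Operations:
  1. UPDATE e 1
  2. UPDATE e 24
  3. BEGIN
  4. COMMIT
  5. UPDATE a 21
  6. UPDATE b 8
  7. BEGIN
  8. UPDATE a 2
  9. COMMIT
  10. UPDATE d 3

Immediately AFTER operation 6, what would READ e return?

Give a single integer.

Initial committed: {a=19, b=11, d=11, e=11}
Op 1: UPDATE e=1 (auto-commit; committed e=1)
Op 2: UPDATE e=24 (auto-commit; committed e=24)
Op 3: BEGIN: in_txn=True, pending={}
Op 4: COMMIT: merged [] into committed; committed now {a=19, b=11, d=11, e=24}
Op 5: UPDATE a=21 (auto-commit; committed a=21)
Op 6: UPDATE b=8 (auto-commit; committed b=8)
After op 6: visible(e) = 24 (pending={}, committed={a=21, b=8, d=11, e=24})

Answer: 24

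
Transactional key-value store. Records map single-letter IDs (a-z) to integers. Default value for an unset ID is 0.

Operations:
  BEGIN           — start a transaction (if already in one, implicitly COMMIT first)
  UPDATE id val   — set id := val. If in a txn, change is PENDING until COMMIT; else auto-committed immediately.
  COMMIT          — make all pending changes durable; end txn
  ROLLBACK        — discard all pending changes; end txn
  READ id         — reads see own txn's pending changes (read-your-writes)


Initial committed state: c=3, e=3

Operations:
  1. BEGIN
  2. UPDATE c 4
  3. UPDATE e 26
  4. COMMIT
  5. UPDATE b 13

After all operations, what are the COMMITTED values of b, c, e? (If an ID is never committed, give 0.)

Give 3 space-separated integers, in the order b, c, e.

Answer: 13 4 26

Derivation:
Initial committed: {c=3, e=3}
Op 1: BEGIN: in_txn=True, pending={}
Op 2: UPDATE c=4 (pending; pending now {c=4})
Op 3: UPDATE e=26 (pending; pending now {c=4, e=26})
Op 4: COMMIT: merged ['c', 'e'] into committed; committed now {c=4, e=26}
Op 5: UPDATE b=13 (auto-commit; committed b=13)
Final committed: {b=13, c=4, e=26}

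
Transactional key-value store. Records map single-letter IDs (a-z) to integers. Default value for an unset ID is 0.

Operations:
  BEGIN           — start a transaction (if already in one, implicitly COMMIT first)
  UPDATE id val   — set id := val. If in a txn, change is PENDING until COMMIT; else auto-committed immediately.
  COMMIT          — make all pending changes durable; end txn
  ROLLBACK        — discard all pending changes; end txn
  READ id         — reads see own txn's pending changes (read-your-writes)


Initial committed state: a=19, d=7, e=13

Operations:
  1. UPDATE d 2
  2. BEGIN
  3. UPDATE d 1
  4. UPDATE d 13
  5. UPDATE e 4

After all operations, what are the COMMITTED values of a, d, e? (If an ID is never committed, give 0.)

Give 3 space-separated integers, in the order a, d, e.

Initial committed: {a=19, d=7, e=13}
Op 1: UPDATE d=2 (auto-commit; committed d=2)
Op 2: BEGIN: in_txn=True, pending={}
Op 3: UPDATE d=1 (pending; pending now {d=1})
Op 4: UPDATE d=13 (pending; pending now {d=13})
Op 5: UPDATE e=4 (pending; pending now {d=13, e=4})
Final committed: {a=19, d=2, e=13}

Answer: 19 2 13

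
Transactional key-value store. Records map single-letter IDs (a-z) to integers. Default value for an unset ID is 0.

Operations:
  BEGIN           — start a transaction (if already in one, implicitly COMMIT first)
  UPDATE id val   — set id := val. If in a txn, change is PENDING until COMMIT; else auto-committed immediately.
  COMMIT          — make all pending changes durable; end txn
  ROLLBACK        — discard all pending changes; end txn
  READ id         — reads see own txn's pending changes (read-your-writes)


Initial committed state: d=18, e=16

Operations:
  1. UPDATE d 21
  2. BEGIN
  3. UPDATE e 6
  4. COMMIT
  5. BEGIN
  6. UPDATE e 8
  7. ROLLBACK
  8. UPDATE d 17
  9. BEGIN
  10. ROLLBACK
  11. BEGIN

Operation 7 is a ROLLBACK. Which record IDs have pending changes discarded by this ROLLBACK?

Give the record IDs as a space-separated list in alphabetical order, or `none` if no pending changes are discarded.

Answer: e

Derivation:
Initial committed: {d=18, e=16}
Op 1: UPDATE d=21 (auto-commit; committed d=21)
Op 2: BEGIN: in_txn=True, pending={}
Op 3: UPDATE e=6 (pending; pending now {e=6})
Op 4: COMMIT: merged ['e'] into committed; committed now {d=21, e=6}
Op 5: BEGIN: in_txn=True, pending={}
Op 6: UPDATE e=8 (pending; pending now {e=8})
Op 7: ROLLBACK: discarded pending ['e']; in_txn=False
Op 8: UPDATE d=17 (auto-commit; committed d=17)
Op 9: BEGIN: in_txn=True, pending={}
Op 10: ROLLBACK: discarded pending []; in_txn=False
Op 11: BEGIN: in_txn=True, pending={}
ROLLBACK at op 7 discards: ['e']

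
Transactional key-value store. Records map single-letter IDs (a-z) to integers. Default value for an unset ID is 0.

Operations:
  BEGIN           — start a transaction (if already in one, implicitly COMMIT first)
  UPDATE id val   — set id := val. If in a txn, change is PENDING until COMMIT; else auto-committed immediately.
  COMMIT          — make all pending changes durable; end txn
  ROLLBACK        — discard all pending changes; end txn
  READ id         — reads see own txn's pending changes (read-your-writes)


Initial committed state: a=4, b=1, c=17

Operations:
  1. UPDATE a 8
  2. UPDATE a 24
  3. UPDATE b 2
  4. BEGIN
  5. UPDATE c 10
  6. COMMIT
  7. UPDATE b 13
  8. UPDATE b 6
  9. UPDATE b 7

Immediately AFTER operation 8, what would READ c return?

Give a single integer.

Answer: 10

Derivation:
Initial committed: {a=4, b=1, c=17}
Op 1: UPDATE a=8 (auto-commit; committed a=8)
Op 2: UPDATE a=24 (auto-commit; committed a=24)
Op 3: UPDATE b=2 (auto-commit; committed b=2)
Op 4: BEGIN: in_txn=True, pending={}
Op 5: UPDATE c=10 (pending; pending now {c=10})
Op 6: COMMIT: merged ['c'] into committed; committed now {a=24, b=2, c=10}
Op 7: UPDATE b=13 (auto-commit; committed b=13)
Op 8: UPDATE b=6 (auto-commit; committed b=6)
After op 8: visible(c) = 10 (pending={}, committed={a=24, b=6, c=10})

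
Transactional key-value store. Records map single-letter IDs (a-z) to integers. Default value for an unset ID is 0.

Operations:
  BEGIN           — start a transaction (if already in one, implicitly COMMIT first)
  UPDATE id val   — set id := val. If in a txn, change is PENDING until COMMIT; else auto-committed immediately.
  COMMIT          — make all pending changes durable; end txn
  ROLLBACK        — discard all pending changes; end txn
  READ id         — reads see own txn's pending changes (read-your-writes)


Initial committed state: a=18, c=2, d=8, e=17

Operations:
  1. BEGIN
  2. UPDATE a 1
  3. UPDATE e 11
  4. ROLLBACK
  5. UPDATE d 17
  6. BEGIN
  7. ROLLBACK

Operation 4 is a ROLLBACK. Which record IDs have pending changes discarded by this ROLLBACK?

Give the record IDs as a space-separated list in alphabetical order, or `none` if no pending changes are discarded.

Initial committed: {a=18, c=2, d=8, e=17}
Op 1: BEGIN: in_txn=True, pending={}
Op 2: UPDATE a=1 (pending; pending now {a=1})
Op 3: UPDATE e=11 (pending; pending now {a=1, e=11})
Op 4: ROLLBACK: discarded pending ['a', 'e']; in_txn=False
Op 5: UPDATE d=17 (auto-commit; committed d=17)
Op 6: BEGIN: in_txn=True, pending={}
Op 7: ROLLBACK: discarded pending []; in_txn=False
ROLLBACK at op 4 discards: ['a', 'e']

Answer: a e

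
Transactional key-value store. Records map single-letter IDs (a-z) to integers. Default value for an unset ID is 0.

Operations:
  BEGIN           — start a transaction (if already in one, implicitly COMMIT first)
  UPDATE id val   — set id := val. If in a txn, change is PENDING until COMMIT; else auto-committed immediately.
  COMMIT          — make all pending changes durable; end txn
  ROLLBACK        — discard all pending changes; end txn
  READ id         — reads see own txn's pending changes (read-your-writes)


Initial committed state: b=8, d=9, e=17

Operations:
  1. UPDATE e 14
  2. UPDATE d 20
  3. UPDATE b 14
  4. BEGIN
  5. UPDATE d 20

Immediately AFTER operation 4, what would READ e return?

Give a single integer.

Answer: 14

Derivation:
Initial committed: {b=8, d=9, e=17}
Op 1: UPDATE e=14 (auto-commit; committed e=14)
Op 2: UPDATE d=20 (auto-commit; committed d=20)
Op 3: UPDATE b=14 (auto-commit; committed b=14)
Op 4: BEGIN: in_txn=True, pending={}
After op 4: visible(e) = 14 (pending={}, committed={b=14, d=20, e=14})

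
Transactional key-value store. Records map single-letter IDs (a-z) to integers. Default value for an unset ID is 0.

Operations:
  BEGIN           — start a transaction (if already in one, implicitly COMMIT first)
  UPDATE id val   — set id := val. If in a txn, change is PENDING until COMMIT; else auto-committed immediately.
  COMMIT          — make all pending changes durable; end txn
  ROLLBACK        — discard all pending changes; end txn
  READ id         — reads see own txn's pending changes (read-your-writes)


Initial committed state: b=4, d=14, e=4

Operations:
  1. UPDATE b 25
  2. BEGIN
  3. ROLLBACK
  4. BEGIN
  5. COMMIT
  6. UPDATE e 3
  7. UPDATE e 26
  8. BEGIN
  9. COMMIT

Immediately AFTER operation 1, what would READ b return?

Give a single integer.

Initial committed: {b=4, d=14, e=4}
Op 1: UPDATE b=25 (auto-commit; committed b=25)
After op 1: visible(b) = 25 (pending={}, committed={b=25, d=14, e=4})

Answer: 25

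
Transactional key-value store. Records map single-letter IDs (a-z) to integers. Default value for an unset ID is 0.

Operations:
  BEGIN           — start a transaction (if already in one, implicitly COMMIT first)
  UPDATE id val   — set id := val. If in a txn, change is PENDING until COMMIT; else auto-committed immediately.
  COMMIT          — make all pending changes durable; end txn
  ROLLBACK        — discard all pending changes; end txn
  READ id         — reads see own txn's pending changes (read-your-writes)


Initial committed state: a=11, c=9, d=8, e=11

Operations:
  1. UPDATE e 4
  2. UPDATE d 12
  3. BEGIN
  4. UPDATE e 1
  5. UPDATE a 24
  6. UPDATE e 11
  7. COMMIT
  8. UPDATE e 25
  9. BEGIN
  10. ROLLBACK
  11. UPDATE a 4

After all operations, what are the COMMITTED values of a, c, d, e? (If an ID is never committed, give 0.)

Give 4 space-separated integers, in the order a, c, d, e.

Answer: 4 9 12 25

Derivation:
Initial committed: {a=11, c=9, d=8, e=11}
Op 1: UPDATE e=4 (auto-commit; committed e=4)
Op 2: UPDATE d=12 (auto-commit; committed d=12)
Op 3: BEGIN: in_txn=True, pending={}
Op 4: UPDATE e=1 (pending; pending now {e=1})
Op 5: UPDATE a=24 (pending; pending now {a=24, e=1})
Op 6: UPDATE e=11 (pending; pending now {a=24, e=11})
Op 7: COMMIT: merged ['a', 'e'] into committed; committed now {a=24, c=9, d=12, e=11}
Op 8: UPDATE e=25 (auto-commit; committed e=25)
Op 9: BEGIN: in_txn=True, pending={}
Op 10: ROLLBACK: discarded pending []; in_txn=False
Op 11: UPDATE a=4 (auto-commit; committed a=4)
Final committed: {a=4, c=9, d=12, e=25}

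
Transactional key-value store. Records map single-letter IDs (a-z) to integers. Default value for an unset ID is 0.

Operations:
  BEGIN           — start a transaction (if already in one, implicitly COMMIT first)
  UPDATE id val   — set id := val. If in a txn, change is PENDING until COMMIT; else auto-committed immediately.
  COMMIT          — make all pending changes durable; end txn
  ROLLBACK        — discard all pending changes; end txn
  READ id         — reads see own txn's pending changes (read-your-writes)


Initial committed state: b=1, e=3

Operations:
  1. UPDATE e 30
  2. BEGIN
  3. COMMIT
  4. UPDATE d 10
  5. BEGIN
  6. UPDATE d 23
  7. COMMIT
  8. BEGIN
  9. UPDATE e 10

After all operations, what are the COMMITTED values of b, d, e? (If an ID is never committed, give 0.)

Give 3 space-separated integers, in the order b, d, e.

Initial committed: {b=1, e=3}
Op 1: UPDATE e=30 (auto-commit; committed e=30)
Op 2: BEGIN: in_txn=True, pending={}
Op 3: COMMIT: merged [] into committed; committed now {b=1, e=30}
Op 4: UPDATE d=10 (auto-commit; committed d=10)
Op 5: BEGIN: in_txn=True, pending={}
Op 6: UPDATE d=23 (pending; pending now {d=23})
Op 7: COMMIT: merged ['d'] into committed; committed now {b=1, d=23, e=30}
Op 8: BEGIN: in_txn=True, pending={}
Op 9: UPDATE e=10 (pending; pending now {e=10})
Final committed: {b=1, d=23, e=30}

Answer: 1 23 30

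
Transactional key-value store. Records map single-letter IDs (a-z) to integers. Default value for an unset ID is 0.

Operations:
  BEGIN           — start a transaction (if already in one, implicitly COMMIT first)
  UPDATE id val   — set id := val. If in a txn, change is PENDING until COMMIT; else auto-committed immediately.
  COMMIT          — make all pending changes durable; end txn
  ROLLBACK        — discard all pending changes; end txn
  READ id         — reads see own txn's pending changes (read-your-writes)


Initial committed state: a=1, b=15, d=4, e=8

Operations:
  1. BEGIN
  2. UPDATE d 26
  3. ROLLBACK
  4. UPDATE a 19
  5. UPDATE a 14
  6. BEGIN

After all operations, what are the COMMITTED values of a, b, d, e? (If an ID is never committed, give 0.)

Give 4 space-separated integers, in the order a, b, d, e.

Initial committed: {a=1, b=15, d=4, e=8}
Op 1: BEGIN: in_txn=True, pending={}
Op 2: UPDATE d=26 (pending; pending now {d=26})
Op 3: ROLLBACK: discarded pending ['d']; in_txn=False
Op 4: UPDATE a=19 (auto-commit; committed a=19)
Op 5: UPDATE a=14 (auto-commit; committed a=14)
Op 6: BEGIN: in_txn=True, pending={}
Final committed: {a=14, b=15, d=4, e=8}

Answer: 14 15 4 8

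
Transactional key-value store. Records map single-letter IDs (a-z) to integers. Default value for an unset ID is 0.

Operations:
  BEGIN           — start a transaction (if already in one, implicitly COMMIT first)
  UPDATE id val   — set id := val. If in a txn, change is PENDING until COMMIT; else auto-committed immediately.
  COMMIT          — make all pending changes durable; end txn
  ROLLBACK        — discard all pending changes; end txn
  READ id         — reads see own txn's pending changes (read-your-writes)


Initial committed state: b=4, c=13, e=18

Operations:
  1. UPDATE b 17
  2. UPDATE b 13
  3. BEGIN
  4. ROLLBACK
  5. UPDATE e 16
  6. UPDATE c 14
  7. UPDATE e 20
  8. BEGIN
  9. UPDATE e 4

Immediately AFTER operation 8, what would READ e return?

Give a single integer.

Answer: 20

Derivation:
Initial committed: {b=4, c=13, e=18}
Op 1: UPDATE b=17 (auto-commit; committed b=17)
Op 2: UPDATE b=13 (auto-commit; committed b=13)
Op 3: BEGIN: in_txn=True, pending={}
Op 4: ROLLBACK: discarded pending []; in_txn=False
Op 5: UPDATE e=16 (auto-commit; committed e=16)
Op 6: UPDATE c=14 (auto-commit; committed c=14)
Op 7: UPDATE e=20 (auto-commit; committed e=20)
Op 8: BEGIN: in_txn=True, pending={}
After op 8: visible(e) = 20 (pending={}, committed={b=13, c=14, e=20})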